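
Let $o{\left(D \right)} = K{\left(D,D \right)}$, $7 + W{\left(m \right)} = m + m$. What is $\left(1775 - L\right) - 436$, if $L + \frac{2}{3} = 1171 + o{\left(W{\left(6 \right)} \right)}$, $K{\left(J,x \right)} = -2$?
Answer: $\frac{512}{3} \approx 170.67$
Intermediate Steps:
$W{\left(m \right)} = -7 + 2 m$ ($W{\left(m \right)} = -7 + \left(m + m\right) = -7 + 2 m$)
$o{\left(D \right)} = -2$
$L = \frac{3505}{3}$ ($L = - \frac{2}{3} + \left(1171 - 2\right) = - \frac{2}{3} + 1169 = \frac{3505}{3} \approx 1168.3$)
$\left(1775 - L\right) - 436 = \left(1775 - \frac{3505}{3}\right) - 436 = \frac{1820}{3} - 436 = \frac{512}{3}$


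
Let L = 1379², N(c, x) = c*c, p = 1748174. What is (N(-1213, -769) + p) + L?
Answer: 5121184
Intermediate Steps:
N(c, x) = c²
L = 1901641
(N(-1213, -769) + p) + L = ((-1213)² + 1748174) + 1901641 = (1471369 + 1748174) + 1901641 = 3219543 + 1901641 = 5121184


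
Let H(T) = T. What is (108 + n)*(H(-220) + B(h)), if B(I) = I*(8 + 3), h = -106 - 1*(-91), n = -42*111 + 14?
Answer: 1747900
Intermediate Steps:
n = -4648 (n = -4662 + 14 = -4648)
h = -15 (h = -106 + 91 = -15)
B(I) = 11*I (B(I) = I*11 = 11*I)
(108 + n)*(H(-220) + B(h)) = (108 - 4648)*(-220 + 11*(-15)) = -4540*(-220 - 165) = -4540*(-385) = 1747900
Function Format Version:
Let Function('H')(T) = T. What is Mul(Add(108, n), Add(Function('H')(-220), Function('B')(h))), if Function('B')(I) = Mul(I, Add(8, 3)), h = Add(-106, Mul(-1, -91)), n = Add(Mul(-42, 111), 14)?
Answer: 1747900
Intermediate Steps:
n = -4648 (n = Add(-4662, 14) = -4648)
h = -15 (h = Add(-106, 91) = -15)
Function('B')(I) = Mul(11, I) (Function('B')(I) = Mul(I, 11) = Mul(11, I))
Mul(Add(108, n), Add(Function('H')(-220), Function('B')(h))) = Mul(Add(108, -4648), Add(-220, Mul(11, -15))) = Mul(-4540, Add(-220, -165)) = Mul(-4540, -385) = 1747900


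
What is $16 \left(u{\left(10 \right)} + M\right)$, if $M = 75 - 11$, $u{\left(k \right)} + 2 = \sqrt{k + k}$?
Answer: $992 + 32 \sqrt{5} \approx 1063.6$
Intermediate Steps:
$u{\left(k \right)} = -2 + \sqrt{2} \sqrt{k}$ ($u{\left(k \right)} = -2 + \sqrt{k + k} = -2 + \sqrt{2 k} = -2 + \sqrt{2} \sqrt{k}$)
$M = 64$ ($M = 75 - 11 = 64$)
$16 \left(u{\left(10 \right)} + M\right) = 16 \left(\left(-2 + \sqrt{2} \sqrt{10}\right) + 64\right) = 16 \left(\left(-2 + 2 \sqrt{5}\right) + 64\right) = 16 \left(62 + 2 \sqrt{5}\right) = 992 + 32 \sqrt{5}$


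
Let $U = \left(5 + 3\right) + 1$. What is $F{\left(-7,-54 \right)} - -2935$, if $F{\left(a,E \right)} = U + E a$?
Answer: $3322$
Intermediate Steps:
$U = 9$ ($U = 8 + 1 = 9$)
$F{\left(a,E \right)} = 9 + E a$
$F{\left(-7,-54 \right)} - -2935 = \left(9 - -378\right) - -2935 = \left(9 + 378\right) + 2935 = 387 + 2935 = 3322$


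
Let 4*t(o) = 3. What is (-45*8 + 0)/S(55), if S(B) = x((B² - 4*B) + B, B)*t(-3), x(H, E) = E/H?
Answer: -24960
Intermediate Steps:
t(o) = ¾ (t(o) = (¼)*3 = ¾)
S(B) = 3*B/(4*(B² - 3*B)) (S(B) = (B/((B² - 4*B) + B))*(¾) = (B/(B² - 3*B))*(¾) = 3*B/(4*(B² - 3*B)))
(-45*8 + 0)/S(55) = (-45*8 + 0)/((3/(4*(-3 + 55)))) = (-360 + 0)/(((¾)/52)) = -360/((¾)*(1/52)) = -360/3/208 = -360*208/3 = -24960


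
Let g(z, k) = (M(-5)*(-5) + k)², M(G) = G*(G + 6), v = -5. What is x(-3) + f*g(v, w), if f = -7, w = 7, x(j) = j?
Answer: -7171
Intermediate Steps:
M(G) = G*(6 + G)
g(z, k) = (25 + k)² (g(z, k) = (-5*(6 - 5)*(-5) + k)² = (-5*1*(-5) + k)² = (-5*(-5) + k)² = (25 + k)²)
x(-3) + f*g(v, w) = -3 - 7*(25 + 7)² = -3 - 7*32² = -3 - 7*1024 = -3 - 7168 = -7171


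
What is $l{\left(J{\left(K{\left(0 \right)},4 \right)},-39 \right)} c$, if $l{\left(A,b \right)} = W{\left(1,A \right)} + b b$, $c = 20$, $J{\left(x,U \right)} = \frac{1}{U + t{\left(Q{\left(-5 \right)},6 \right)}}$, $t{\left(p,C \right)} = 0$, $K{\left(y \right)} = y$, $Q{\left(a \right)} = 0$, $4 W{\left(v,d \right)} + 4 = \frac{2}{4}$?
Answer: $\frac{60805}{2} \approx 30403.0$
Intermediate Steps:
$W{\left(v,d \right)} = - \frac{7}{8}$ ($W{\left(v,d \right)} = -1 + \frac{2 \cdot \frac{1}{4}}{4} = -1 + \frac{1}{4} \cdot \frac{1}{2} = -1 + \frac{1}{8} = - \frac{7}{8}$)
$J{\left(x,U \right)} = \frac{1}{U}$ ($J{\left(x,U \right)} = \frac{1}{U + 0} = \frac{1}{U}$)
$l{\left(A,b \right)} = - \frac{7}{8} + b^{2}$ ($l{\left(A,b \right)} = - \frac{7}{8} + b b = - \frac{7}{8} + b^{2}$)
$l{\left(J{\left(K{\left(0 \right)},4 \right)},-39 \right)} c = \left(- \frac{7}{8} + \left(-39\right)^{2}\right) 20 = \left(- \frac{7}{8} + 1521\right) 20 = \frac{12161}{8} \cdot 20 = \frac{60805}{2}$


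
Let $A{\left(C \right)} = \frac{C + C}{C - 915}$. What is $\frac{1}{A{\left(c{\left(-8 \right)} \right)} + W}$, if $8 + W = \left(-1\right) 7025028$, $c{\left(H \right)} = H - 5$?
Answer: $- \frac{464}{3259616691} \approx -1.4235 \cdot 10^{-7}$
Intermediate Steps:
$c{\left(H \right)} = -5 + H$ ($c{\left(H \right)} = H - 5 = -5 + H$)
$A{\left(C \right)} = \frac{2 C}{-915 + C}$
$W = -7025036$ ($W = -8 - 7025028 = -7025036$)
$\frac{1}{A{\left(c{\left(-8 \right)} \right)} + W} = \frac{1}{\frac{2 \left(-5 - 8\right)}{-915 - 13} - 7025036} = \frac{1}{2 \left(-13\right) \frac{1}{-915 - 13} - 7025036} = \frac{1}{2 \left(-13\right) \frac{1}{-928} - 7025036} = \frac{1}{2 \left(-13\right) \left(- \frac{1}{928}\right) - 7025036} = \frac{1}{\frac{13}{464} - 7025036} = \frac{1}{- \frac{3259616691}{464}} = - \frac{464}{3259616691}$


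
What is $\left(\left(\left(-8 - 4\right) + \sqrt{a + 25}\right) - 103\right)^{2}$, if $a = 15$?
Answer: $13265 - 460 \sqrt{10} \approx 11810.0$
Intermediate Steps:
$\left(\left(\left(-8 - 4\right) + \sqrt{a + 25}\right) - 103\right)^{2} = \left(\left(\left(-8 - 4\right) + \sqrt{15 + 25}\right) - 103\right)^{2} = \left(\left(-12 + \sqrt{40}\right) - 103\right)^{2} = \left(\left(-12 + 2 \sqrt{10}\right) - 103\right)^{2} = \left(-115 + 2 \sqrt{10}\right)^{2}$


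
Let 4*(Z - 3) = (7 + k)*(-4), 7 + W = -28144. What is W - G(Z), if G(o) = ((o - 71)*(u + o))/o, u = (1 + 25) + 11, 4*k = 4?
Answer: -143187/5 ≈ -28637.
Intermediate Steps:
k = 1 (k = (1/4)*4 = 1)
u = 37 (u = 26 + 11 = 37)
W = -28151 (W = -7 - 28144 = -28151)
Z = -5 (Z = 3 + ((7 + 1)*(-4))/4 = 3 + (8*(-4))/4 = 3 + (1/4)*(-32) = 3 - 8 = -5)
G(o) = (-71 + o)*(37 + o)/o (G(o) = ((o - 71)*(37 + o))/o = ((-71 + o)*(37 + o))/o = (-71 + o)*(37 + o)/o)
W - G(Z) = -28151 - (-34 - 5 - 2627/(-5)) = -28151 - (-34 - 5 - 2627*(-1/5)) = -28151 - (-34 - 5 + 2627/5) = -28151 - 1*2432/5 = -28151 - 2432/5 = -143187/5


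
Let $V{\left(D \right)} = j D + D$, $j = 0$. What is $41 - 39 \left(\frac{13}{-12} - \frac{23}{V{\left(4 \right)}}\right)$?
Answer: $\frac{615}{2} \approx 307.5$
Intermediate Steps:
$V{\left(D \right)} = D$ ($V{\left(D \right)} = 0 D + D = 0 + D = D$)
$41 - 39 \left(\frac{13}{-12} - \frac{23}{V{\left(4 \right)}}\right) = 41 - 39 \left(\frac{13}{-12} - \frac{23}{4}\right) = 41 - 39 \left(13 \left(- \frac{1}{12}\right) - \frac{23}{4}\right) = 41 - 39 \left(- \frac{13}{12} - \frac{23}{4}\right) = 41 - - \frac{533}{2} = 41 + \frac{533}{2} = \frac{615}{2}$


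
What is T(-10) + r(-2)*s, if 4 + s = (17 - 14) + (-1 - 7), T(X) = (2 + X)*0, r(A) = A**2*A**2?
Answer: -144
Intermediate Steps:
r(A) = A**4
T(X) = 0
s = -9 (s = -4 + ((17 - 14) + (-1 - 7)) = -4 + (3 - 8) = -4 - 5 = -9)
T(-10) + r(-2)*s = 0 + (-2)**4*(-9) = 0 + 16*(-9) = 0 - 144 = -144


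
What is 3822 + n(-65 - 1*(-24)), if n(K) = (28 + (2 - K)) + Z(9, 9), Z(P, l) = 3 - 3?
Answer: 3893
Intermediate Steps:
Z(P, l) = 0
n(K) = 30 - K (n(K) = (28 + (2 - K)) + 0 = (30 - K) + 0 = 30 - K)
3822 + n(-65 - 1*(-24)) = 3822 + (30 - (-65 - 1*(-24))) = 3822 + (30 - (-65 + 24)) = 3822 + (30 - 1*(-41)) = 3822 + (30 + 41) = 3822 + 71 = 3893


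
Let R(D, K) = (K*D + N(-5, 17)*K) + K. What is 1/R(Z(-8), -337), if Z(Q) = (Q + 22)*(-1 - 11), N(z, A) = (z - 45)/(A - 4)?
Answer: 13/748477 ≈ 1.7369e-5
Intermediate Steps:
N(z, A) = (-45 + z)/(-4 + A)
Z(Q) = -264 - 12*Q (Z(Q) = (22 + Q)*(-12) = -264 - 12*Q)
R(D, K) = -37*K/13 + D*K (R(D, K) = (K*D + ((-45 - 5)/(-4 + 17))*K) + K = (D*K + (-50/13)*K) + K = (D*K + ((1/13)*(-50))*K) + K = (D*K - 50*K/13) + K = (-50*K/13 + D*K) + K = -37*K/13 + D*K)
1/R(Z(-8), -337) = 1/((1/13)*(-337)*(-37 + 13*(-264 - 12*(-8)))) = 1/((1/13)*(-337)*(-37 + 13*(-264 + 96))) = 1/((1/13)*(-337)*(-37 + 13*(-168))) = 1/((1/13)*(-337)*(-37 - 2184)) = 1/((1/13)*(-337)*(-2221)) = 1/(748477/13) = 13/748477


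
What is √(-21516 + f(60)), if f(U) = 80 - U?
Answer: 2*I*√5374 ≈ 146.62*I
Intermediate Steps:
√(-21516 + f(60)) = √(-21516 + (80 - 1*60)) = √(-21516 + (80 - 60)) = √(-21516 + 20) = √(-21496) = 2*I*√5374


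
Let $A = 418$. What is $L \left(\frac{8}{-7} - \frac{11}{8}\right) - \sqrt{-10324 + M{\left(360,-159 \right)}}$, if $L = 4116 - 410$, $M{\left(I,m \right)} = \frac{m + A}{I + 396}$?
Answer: $- \frac{261273}{28} - \frac{i \sqrt{3344865}}{18} \approx -9331.2 - 101.61 i$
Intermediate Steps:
$M{\left(I,m \right)} = \frac{418 + m}{396 + I}$ ($M{\left(I,m \right)} = \frac{m + 418}{I + 396} = \frac{418 + m}{396 + I}$)
$L = 3706$ ($L = 4116 - 410 = 3706$)
$L \left(\frac{8}{-7} - \frac{11}{8}\right) - \sqrt{-10324 + M{\left(360,-159 \right)}} = 3706 \left(\frac{8}{-7} - \frac{11}{8}\right) - \sqrt{-10324 + \frac{418 - 159}{396 + 360}} = 3706 \left(8 \left(- \frac{1}{7}\right) - \frac{11}{8}\right) - \sqrt{-10324 + \frac{1}{756} \cdot 259} = 3706 \left(- \frac{8}{7} - \frac{11}{8}\right) - \sqrt{-10324 + \frac{1}{756} \cdot 259} = 3706 \left(- \frac{141}{56}\right) - \sqrt{-10324 + \frac{37}{108}} = - \frac{261273}{28} - \sqrt{- \frac{1114955}{108}} = - \frac{261273}{28} - \frac{i \sqrt{3344865}}{18}$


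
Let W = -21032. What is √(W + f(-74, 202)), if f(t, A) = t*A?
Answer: 2*I*√8995 ≈ 189.68*I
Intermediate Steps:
f(t, A) = A*t
√(W + f(-74, 202)) = √(-21032 + 202*(-74)) = √(-21032 - 14948) = √(-35980) = 2*I*√8995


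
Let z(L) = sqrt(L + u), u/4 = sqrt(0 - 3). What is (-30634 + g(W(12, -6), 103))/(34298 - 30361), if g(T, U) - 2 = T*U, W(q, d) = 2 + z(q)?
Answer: -30426/3937 + 206*sqrt(3 + I*sqrt(3))/3937 ≈ -7.6342 + 0.025205*I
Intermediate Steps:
u = 4*I*sqrt(3) (u = 4*sqrt(0 - 3) = 4*sqrt(-3) = 4*(I*sqrt(3)) = 4*I*sqrt(3) ≈ 6.9282*I)
z(L) = sqrt(L + 4*I*sqrt(3))
W(q, d) = 2 + sqrt(q + 4*I*sqrt(3))
g(T, U) = 2 + T*U
(-30634 + g(W(12, -6), 103))/(34298 - 30361) = (-30634 + (2 + (2 + sqrt(12 + 4*I*sqrt(3)))*103))/(34298 - 30361) = (-30634 + (2 + (206 + 103*sqrt(12 + 4*I*sqrt(3)))))/3937 = (-30634 + (208 + 103*sqrt(12 + 4*I*sqrt(3))))*(1/3937) = (-30426 + 103*sqrt(12 + 4*I*sqrt(3)))*(1/3937) = -30426/3937 + 103*sqrt(12 + 4*I*sqrt(3))/3937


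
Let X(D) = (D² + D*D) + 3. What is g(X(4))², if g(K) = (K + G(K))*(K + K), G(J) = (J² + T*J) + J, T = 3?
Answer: 9604000000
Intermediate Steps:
G(J) = J² + 4*J (G(J) = (J² + 3*J) + J = J² + 4*J)
X(D) = 3 + 2*D² (X(D) = (D² + D²) + 3 = 2*D² + 3 = 3 + 2*D²)
g(K) = 2*K*(K + K*(4 + K)) (g(K) = (K + K*(4 + K))*(K + K) = (K + K*(4 + K))*(2*K) = 2*K*(K + K*(4 + K)))
g(X(4))² = (2*(3 + 2*4²)²*(5 + (3 + 2*4²)))² = (2*(3 + 2*16)²*(5 + (3 + 2*16)))² = (2*(3 + 32)²*(5 + (3 + 32)))² = (2*35²*(5 + 35))² = (2*1225*40)² = 98000² = 9604000000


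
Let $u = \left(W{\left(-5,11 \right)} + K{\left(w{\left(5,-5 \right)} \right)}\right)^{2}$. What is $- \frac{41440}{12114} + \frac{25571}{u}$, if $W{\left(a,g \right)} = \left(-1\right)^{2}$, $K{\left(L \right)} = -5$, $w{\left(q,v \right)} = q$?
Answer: $\frac{154552027}{96912} \approx 1594.8$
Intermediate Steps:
$W{\left(a,g \right)} = 1$
$u = 16$ ($u = \left(1 - 5\right)^{2} = \left(-4\right)^{2} = 16$)
$- \frac{41440}{12114} + \frac{25571}{u} = - \frac{41440}{12114} + \frac{25571}{16} = \left(-41440\right) \frac{1}{12114} + 25571 \cdot \frac{1}{16} = - \frac{20720}{6057} + \frac{25571}{16} = \frac{154552027}{96912}$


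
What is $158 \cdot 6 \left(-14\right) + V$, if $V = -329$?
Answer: $-13601$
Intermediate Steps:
$158 \cdot 6 \left(-14\right) + V = 158 \cdot 6 \left(-14\right) - 329 = 158 \left(-84\right) - 329 = -13272 - 329 = -13601$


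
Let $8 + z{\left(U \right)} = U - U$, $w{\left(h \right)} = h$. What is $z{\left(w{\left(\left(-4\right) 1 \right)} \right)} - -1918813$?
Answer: $1918805$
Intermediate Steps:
$z{\left(U \right)} = -8$ ($z{\left(U \right)} = -8 + \left(U - U\right) = -8 + 0 = -8$)
$z{\left(w{\left(\left(-4\right) 1 \right)} \right)} - -1918813 = -8 - -1918813 = -8 + 1918813 = 1918805$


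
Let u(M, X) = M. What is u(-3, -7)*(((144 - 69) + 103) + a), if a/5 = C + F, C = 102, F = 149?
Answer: -4299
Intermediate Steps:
a = 1255 (a = 5*(102 + 149) = 5*251 = 1255)
u(-3, -7)*(((144 - 69) + 103) + a) = -3*(((144 - 69) + 103) + 1255) = -3*((75 + 103) + 1255) = -3*(178 + 1255) = -3*1433 = -4299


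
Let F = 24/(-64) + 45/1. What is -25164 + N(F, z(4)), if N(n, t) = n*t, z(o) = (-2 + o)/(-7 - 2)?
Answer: -302087/12 ≈ -25174.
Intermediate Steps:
F = 357/8 (F = 24*(-1/64) + 45*1 = -3/8 + 45 = 357/8 ≈ 44.625)
z(o) = 2/9 - o/9 (z(o) = (-2 + o)/(-9) = (-2 + o)*(-⅑) = 2/9 - o/9)
-25164 + N(F, z(4)) = -25164 + 357*(2/9 - ⅑*4)/8 = -25164 + 357*(2/9 - 4/9)/8 = -25164 + (357/8)*(-2/9) = -25164 - 119/12 = -302087/12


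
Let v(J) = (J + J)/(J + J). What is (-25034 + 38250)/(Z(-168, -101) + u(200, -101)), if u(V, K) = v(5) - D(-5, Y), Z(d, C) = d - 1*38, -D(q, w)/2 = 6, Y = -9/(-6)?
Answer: -13216/193 ≈ -68.477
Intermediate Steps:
Y = 3/2 (Y = -9*(-1/6) = 3/2 ≈ 1.5000)
D(q, w) = -12 (D(q, w) = -2*6 = -12)
v(J) = 1 (v(J) = (2*J)/((2*J)) = (2*J)*(1/(2*J)) = 1)
Z(d, C) = -38 + d (Z(d, C) = d - 38 = -38 + d)
u(V, K) = 13 (u(V, K) = 1 - 1*(-12) = 1 + 12 = 13)
(-25034 + 38250)/(Z(-168, -101) + u(200, -101)) = (-25034 + 38250)/((-38 - 168) + 13) = 13216/(-206 + 13) = 13216/(-193) = 13216*(-1/193) = -13216/193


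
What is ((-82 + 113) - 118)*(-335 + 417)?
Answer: -7134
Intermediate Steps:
((-82 + 113) - 118)*(-335 + 417) = (31 - 118)*82 = -87*82 = -7134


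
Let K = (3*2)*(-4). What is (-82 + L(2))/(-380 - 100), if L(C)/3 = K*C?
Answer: 113/240 ≈ 0.47083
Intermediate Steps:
K = -24 (K = 6*(-4) = -24)
L(C) = -72*C (L(C) = 3*(-24*C) = -72*C)
(-82 + L(2))/(-380 - 100) = (-82 - 72*2)/(-380 - 100) = (-82 - 144)/(-480) = -226*(-1/480) = 113/240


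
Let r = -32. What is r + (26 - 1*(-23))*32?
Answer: 1536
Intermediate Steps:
r + (26 - 1*(-23))*32 = -32 + (26 - 1*(-23))*32 = -32 + (26 + 23)*32 = -32 + 49*32 = -32 + 1568 = 1536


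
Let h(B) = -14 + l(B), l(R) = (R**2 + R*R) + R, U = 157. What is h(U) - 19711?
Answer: 29730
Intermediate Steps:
l(R) = R + 2*R**2 (l(R) = (R**2 + R**2) + R = 2*R**2 + R = R + 2*R**2)
h(B) = -14 + B*(1 + 2*B)
h(U) - 19711 = (-14 + 157*(1 + 2*157)) - 19711 = (-14 + 157*(1 + 314)) - 19711 = (-14 + 157*315) - 19711 = (-14 + 49455) - 19711 = 49441 - 19711 = 29730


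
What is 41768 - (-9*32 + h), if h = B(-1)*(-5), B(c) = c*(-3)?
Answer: 42071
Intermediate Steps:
B(c) = -3*c
h = -15 (h = -3*(-1)*(-5) = 3*(-5) = -15)
41768 - (-9*32 + h) = 41768 - (-9*32 - 15) = 41768 - (-288 - 15) = 41768 - 1*(-303) = 41768 + 303 = 42071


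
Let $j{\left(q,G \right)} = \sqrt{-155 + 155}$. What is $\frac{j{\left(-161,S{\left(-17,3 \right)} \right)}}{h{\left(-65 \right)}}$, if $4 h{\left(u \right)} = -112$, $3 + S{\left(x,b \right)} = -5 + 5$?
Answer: $0$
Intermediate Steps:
$S{\left(x,b \right)} = -3$ ($S{\left(x,b \right)} = -3 + \left(-5 + 5\right) = -3 + 0 = -3$)
$h{\left(u \right)} = -28$ ($h{\left(u \right)} = \frac{1}{4} \left(-112\right) = -28$)
$j{\left(q,G \right)} = 0$ ($j{\left(q,G \right)} = \sqrt{0} = 0$)
$\frac{j{\left(-161,S{\left(-17,3 \right)} \right)}}{h{\left(-65 \right)}} = \frac{0}{-28} = 0 \left(- \frac{1}{28}\right) = 0$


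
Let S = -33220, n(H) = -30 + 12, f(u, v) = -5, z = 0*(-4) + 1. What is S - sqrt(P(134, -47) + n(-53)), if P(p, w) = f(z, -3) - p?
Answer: -33220 - I*sqrt(157) ≈ -33220.0 - 12.53*I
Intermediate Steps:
z = 1 (z = 0 + 1 = 1)
n(H) = -18
P(p, w) = -5 - p
S - sqrt(P(134, -47) + n(-53)) = -33220 - sqrt((-5 - 1*134) - 18) = -33220 - sqrt((-5 - 134) - 18) = -33220 - sqrt(-139 - 18) = -33220 - sqrt(-157) = -33220 - I*sqrt(157)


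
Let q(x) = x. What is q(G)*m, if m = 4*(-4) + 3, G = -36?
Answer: 468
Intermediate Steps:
m = -13 (m = -16 + 3 = -13)
q(G)*m = -36*(-13) = 468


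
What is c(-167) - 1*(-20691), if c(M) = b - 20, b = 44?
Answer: 20715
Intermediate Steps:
c(M) = 24 (c(M) = 44 - 20 = 24)
c(-167) - 1*(-20691) = 24 - 1*(-20691) = 24 + 20691 = 20715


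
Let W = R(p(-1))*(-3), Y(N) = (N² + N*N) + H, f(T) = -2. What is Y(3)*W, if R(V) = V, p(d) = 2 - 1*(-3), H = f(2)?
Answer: -240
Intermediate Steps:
H = -2
p(d) = 5 (p(d) = 2 + 3 = 5)
Y(N) = -2 + 2*N² (Y(N) = (N² + N*N) - 2 = (N² + N²) - 2 = 2*N² - 2 = -2 + 2*N²)
W = -15 (W = 5*(-3) = -15)
Y(3)*W = (-2 + 2*3²)*(-15) = (-2 + 2*9)*(-15) = (-2 + 18)*(-15) = 16*(-15) = -240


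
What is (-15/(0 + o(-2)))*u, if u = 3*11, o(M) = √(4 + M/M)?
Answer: -99*√5 ≈ -221.37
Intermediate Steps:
o(M) = √5 (o(M) = √(4 + 1) = √5)
u = 33
(-15/(0 + o(-2)))*u = -15/(0 + √5)*33 = -15*√5/5*33 = -3*√5*33 = -99*√5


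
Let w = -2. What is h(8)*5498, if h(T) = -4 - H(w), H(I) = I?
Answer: -10996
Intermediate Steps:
h(T) = -2 (h(T) = -4 - 1*(-2) = -4 + 2 = -2)
h(8)*5498 = -2*5498 = -10996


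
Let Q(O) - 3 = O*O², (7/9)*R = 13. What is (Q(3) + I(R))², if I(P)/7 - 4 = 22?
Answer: 44944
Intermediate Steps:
R = 117/7 (R = (9/7)*13 = 117/7 ≈ 16.714)
I(P) = 182 (I(P) = 28 + 7*22 = 28 + 154 = 182)
Q(O) = 3 + O³ (Q(O) = 3 + O*O² = 3 + O³)
(Q(3) + I(R))² = ((3 + 3³) + 182)² = ((3 + 27) + 182)² = (30 + 182)² = 212² = 44944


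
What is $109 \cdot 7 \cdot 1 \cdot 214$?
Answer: $163282$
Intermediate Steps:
$109 \cdot 7 \cdot 1 \cdot 214 = 109 \cdot 7 \cdot 214 = 763 \cdot 214 = 163282$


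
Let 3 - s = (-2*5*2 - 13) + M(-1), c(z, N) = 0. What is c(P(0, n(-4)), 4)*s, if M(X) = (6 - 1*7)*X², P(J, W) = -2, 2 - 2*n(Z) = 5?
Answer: 0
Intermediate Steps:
n(Z) = -3/2 (n(Z) = 1 - ½*5 = 1 - 5/2 = -3/2)
M(X) = -X² (M(X) = (6 - 7)*X² = -X²)
s = 37 (s = 3 - ((-2*5*2 - 13) - 1*(-1)²) = 3 - ((-10*2 - 13) - 1*1) = 3 - ((-20 - 13) - 1) = 3 - (-33 - 1) = 3 - 1*(-34) = 3 + 34 = 37)
c(P(0, n(-4)), 4)*s = 0*37 = 0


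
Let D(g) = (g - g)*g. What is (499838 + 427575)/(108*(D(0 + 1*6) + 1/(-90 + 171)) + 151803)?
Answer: 2782239/455413 ≈ 6.1093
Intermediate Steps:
D(g) = 0 (D(g) = 0*g = 0)
(499838 + 427575)/(108*(D(0 + 1*6) + 1/(-90 + 171)) + 151803) = (499838 + 427575)/(108*(0 + 1/(-90 + 171)) + 151803) = 927413/(108*(0 + 1/81) + 151803) = 927413/(108*(1/81) + 151803) = 927413/(4/3 + 151803) = 927413/(455413/3) = 927413*(3/455413) = 2782239/455413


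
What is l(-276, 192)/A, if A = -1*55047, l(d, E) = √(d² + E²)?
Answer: -4*√785/18349 ≈ -0.0061078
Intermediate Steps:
l(d, E) = √(E² + d²)
A = -55047
l(-276, 192)/A = √(192² + (-276)²)/(-55047) = √(36864 + 76176)*(-1/55047) = √113040*(-1/55047) = (12*√785)*(-1/55047) = -4*√785/18349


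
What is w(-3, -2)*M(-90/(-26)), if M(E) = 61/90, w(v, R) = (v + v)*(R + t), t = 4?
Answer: -122/15 ≈ -8.1333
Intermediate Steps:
w(v, R) = 2*v*(4 + R) (w(v, R) = (v + v)*(R + 4) = (2*v)*(4 + R) = 2*v*(4 + R))
M(E) = 61/90 (M(E) = 61*(1/90) = 61/90)
w(-3, -2)*M(-90/(-26)) = (2*(-3)*(4 - 2))*(61/90) = (2*(-3)*2)*(61/90) = -12*61/90 = -122/15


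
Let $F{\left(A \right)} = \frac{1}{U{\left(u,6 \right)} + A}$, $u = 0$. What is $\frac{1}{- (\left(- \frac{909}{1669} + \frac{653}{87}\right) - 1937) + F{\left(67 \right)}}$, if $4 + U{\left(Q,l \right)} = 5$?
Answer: $\frac{9873804}{19056970919} \approx 0.00051812$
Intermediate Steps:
$U{\left(Q,l \right)} = 1$ ($U{\left(Q,l \right)} = -4 + 5 = 1$)
$F{\left(A \right)} = \frac{1}{1 + A}$
$\frac{1}{- (\left(- \frac{909}{1669} + \frac{653}{87}\right) - 1937) + F{\left(67 \right)}} = \frac{1}{- (\left(- \frac{909}{1669} + \frac{653}{87}\right) - 1937) + \frac{1}{1 + 67}} = \frac{1}{- (\left(\left(-909\right) \frac{1}{1669} + 653 \cdot \frac{1}{87}\right) - 1937) + \frac{1}{68}} = \frac{1}{- (\left(- \frac{909}{1669} + \frac{653}{87}\right) - 1937) + \frac{1}{68}} = \frac{1}{- (\frac{1010774}{145203} - 1937) + \frac{1}{68}} = \frac{1}{\left(-1\right) \left(- \frac{280247437}{145203}\right) + \frac{1}{68}} = \frac{1}{\frac{280247437}{145203} + \frac{1}{68}} = \frac{1}{\frac{19056970919}{9873804}} = \frac{9873804}{19056970919}$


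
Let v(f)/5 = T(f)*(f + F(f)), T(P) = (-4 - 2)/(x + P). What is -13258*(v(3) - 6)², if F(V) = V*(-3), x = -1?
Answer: -93548448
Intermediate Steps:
F(V) = -3*V
T(P) = -6/(-1 + P) (T(P) = (-4 - 2)/(-1 + P) = -6/(-1 + P))
v(f) = 60*f/(-1 + f) (v(f) = 5*((-6/(-1 + f))*(f - 3*f)) = 5*((-6/(-1 + f))*(-2*f)) = 5*(12*f/(-1 + f)) = 60*f/(-1 + f))
-13258*(v(3) - 6)² = -13258*(60*3/(-1 + 3) - 6)² = -13258*(60*3/2 - 6)² = -13258*(60*3*(½) - 6)² = -13258*(90 - 6)² = -13258*84² = -13258*7056 = -93548448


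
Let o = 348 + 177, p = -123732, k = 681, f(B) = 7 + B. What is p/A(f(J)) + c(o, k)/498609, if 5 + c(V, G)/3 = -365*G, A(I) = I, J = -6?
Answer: -20564878166/166203 ≈ -1.2373e+5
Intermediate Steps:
o = 525
c(V, G) = -15 - 1095*G (c(V, G) = -15 + 3*(-365*G) = -15 - 1095*G)
p/A(f(J)) + c(o, k)/498609 = -123732/(7 - 6) + (-15 - 1095*681)/498609 = -123732/1 + (-15 - 745695)*(1/498609) = -123732*1 - 745710*1/498609 = -123732 - 248570/166203 = -20564878166/166203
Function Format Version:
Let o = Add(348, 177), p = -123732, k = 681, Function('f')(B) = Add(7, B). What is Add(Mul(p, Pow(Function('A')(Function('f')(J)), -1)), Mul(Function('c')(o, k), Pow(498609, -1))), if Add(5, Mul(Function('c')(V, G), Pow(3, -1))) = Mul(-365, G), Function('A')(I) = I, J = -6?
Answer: Rational(-20564878166, 166203) ≈ -1.2373e+5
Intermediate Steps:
o = 525
Function('c')(V, G) = Add(-15, Mul(-1095, G)) (Function('c')(V, G) = Add(-15, Mul(3, Mul(-365, G))) = Add(-15, Mul(-1095, G)))
Add(Mul(p, Pow(Function('A')(Function('f')(J)), -1)), Mul(Function('c')(o, k), Pow(498609, -1))) = Add(Mul(-123732, Pow(Add(7, -6), -1)), Mul(Add(-15, Mul(-1095, 681)), Pow(498609, -1))) = Add(Mul(-123732, Pow(1, -1)), Mul(Add(-15, -745695), Rational(1, 498609))) = Add(Mul(-123732, 1), Mul(-745710, Rational(1, 498609))) = Add(-123732, Rational(-248570, 166203)) = Rational(-20564878166, 166203)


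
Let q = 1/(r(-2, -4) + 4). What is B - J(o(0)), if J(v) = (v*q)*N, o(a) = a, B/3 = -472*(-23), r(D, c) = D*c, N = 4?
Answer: 32568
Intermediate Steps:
q = 1/12 (q = 1/(-2*(-4) + 4) = 1/(8 + 4) = 1/12 ≈ 0.083333)
B = 32568 (B = 3*(-472*(-23)) = 3*10856 = 32568)
J(v) = v/3 (J(v) = (v*(1/12))*4 = (v/12)*4 = v/3)
B - J(o(0)) = 32568 - 0/3 = 32568 - 1*0 = 32568 + 0 = 32568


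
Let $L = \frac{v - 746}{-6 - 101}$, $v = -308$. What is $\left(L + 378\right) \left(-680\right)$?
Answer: $- \frac{28220000}{107} \approx -2.6374 \cdot 10^{5}$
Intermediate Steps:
$L = \frac{1054}{107}$ ($L = \frac{-308 - 746}{-6 - 101} = - \frac{1054}{-107} = \left(-1054\right) \left(- \frac{1}{107}\right) = \frac{1054}{107} \approx 9.8505$)
$\left(L + 378\right) \left(-680\right) = \left(\frac{1054}{107} + 378\right) \left(-680\right) = \frac{41500}{107} \left(-680\right) = - \frac{28220000}{107}$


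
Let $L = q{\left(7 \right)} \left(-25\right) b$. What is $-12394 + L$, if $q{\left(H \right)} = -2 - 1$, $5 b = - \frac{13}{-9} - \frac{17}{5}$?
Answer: $- \frac{37270}{3} \approx -12423.0$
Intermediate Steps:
$b = - \frac{88}{225}$ ($b = \frac{- \frac{13}{-9} - \frac{17}{5}}{5} = \frac{\left(-13\right) \left(- \frac{1}{9}\right) - \frac{17}{5}}{5} = \frac{\frac{13}{9} - \frac{17}{5}}{5} = \frac{1}{5} \left(- \frac{88}{45}\right) = - \frac{88}{225} \approx -0.39111$)
$q{\left(H \right)} = -3$ ($q{\left(H \right)} = -2 - 1 = -3$)
$L = - \frac{88}{3}$ ($L = \left(-3\right) \left(-25\right) \left(- \frac{88}{225}\right) = 75 \left(- \frac{88}{225}\right) = - \frac{88}{3} \approx -29.333$)
$-12394 + L = -12394 - \frac{88}{3} = - \frac{37270}{3}$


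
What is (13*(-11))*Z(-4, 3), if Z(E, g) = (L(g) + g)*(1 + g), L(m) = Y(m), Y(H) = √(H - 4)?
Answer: -1716 - 572*I ≈ -1716.0 - 572.0*I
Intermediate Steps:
Y(H) = √(-4 + H)
L(m) = √(-4 + m)
Z(E, g) = (1 + g)*(g + √(-4 + g)) (Z(E, g) = (√(-4 + g) + g)*(1 + g) = (g + √(-4 + g))*(1 + g) = (1 + g)*(g + √(-4 + g)))
(13*(-11))*Z(-4, 3) = (13*(-11))*(3 + 3² + √(-4 + 3) + 3*√(-4 + 3)) = -143*(3 + 9 + √(-1) + 3*√(-1)) = -143*(3 + 9 + I + 3*I) = -143*(12 + 4*I) = -1716 - 572*I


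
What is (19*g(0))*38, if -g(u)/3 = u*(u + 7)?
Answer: 0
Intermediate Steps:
g(u) = -3*u*(7 + u) (g(u) = -3*u*(u + 7) = -3*u*(7 + u))
(19*g(0))*38 = (19*(-3*0*(7 + 0)))*38 = (19*(-3*0*7))*38 = (19*0)*38 = 0*38 = 0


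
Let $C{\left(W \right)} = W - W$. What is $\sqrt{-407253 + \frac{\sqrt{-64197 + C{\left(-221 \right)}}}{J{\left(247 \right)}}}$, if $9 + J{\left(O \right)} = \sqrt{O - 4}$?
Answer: $\frac{\sqrt{3665277 - 3665277 \sqrt{3} + 3 i \sqrt{7133}}}{3 \sqrt{-1 + \sqrt{3}}} \approx 0.030131 + 638.16 i$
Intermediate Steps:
$J{\left(O \right)} = -9 + \sqrt{-4 + O}$ ($J{\left(O \right)} = -9 + \sqrt{O - 4} = -9 + \sqrt{-4 + O}$)
$C{\left(W \right)} = 0$
$\sqrt{-407253 + \frac{\sqrt{-64197 + C{\left(-221 \right)}}}{J{\left(247 \right)}}} = \sqrt{-407253 + \frac{\sqrt{-64197 + 0}}{-9 + \sqrt{-4 + 247}}} = \sqrt{-407253 + \frac{\sqrt{-64197}}{-9 + \sqrt{243}}} = \sqrt{-407253 + \frac{3 i \sqrt{7133}}{-9 + 9 \sqrt{3}}}$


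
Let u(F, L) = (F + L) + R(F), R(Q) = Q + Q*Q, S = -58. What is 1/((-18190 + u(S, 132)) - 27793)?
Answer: -1/42603 ≈ -2.3473e-5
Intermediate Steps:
R(Q) = Q + Q**2
u(F, L) = F + L + F*(1 + F) (u(F, L) = (F + L) + F*(1 + F) = F + L + F*(1 + F))
1/((-18190 + u(S, 132)) - 27793) = 1/((-18190 + (-58 + 132 - 58*(1 - 58))) - 27793) = 1/((-18190 + (-58 + 132 - 58*(-57))) - 27793) = 1/((-18190 + (-58 + 132 + 3306)) - 27793) = 1/((-18190 + 3380) - 27793) = 1/(-14810 - 27793) = 1/(-42603) = -1/42603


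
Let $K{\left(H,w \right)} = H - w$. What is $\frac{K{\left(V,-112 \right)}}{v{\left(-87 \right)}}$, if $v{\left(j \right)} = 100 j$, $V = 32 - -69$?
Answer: $- \frac{71}{2900} \approx -0.024483$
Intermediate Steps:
$V = 101$ ($V = 32 + 69 = 101$)
$\frac{K{\left(V,-112 \right)}}{v{\left(-87 \right)}} = \frac{101 - -112}{100 \left(-87\right)} = \frac{101 + 112}{-8700} = 213 \left(- \frac{1}{8700}\right) = - \frac{71}{2900}$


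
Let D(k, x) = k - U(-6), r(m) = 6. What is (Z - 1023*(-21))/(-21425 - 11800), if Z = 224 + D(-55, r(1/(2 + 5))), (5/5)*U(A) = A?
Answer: -21658/33225 ≈ -0.65186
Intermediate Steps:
U(A) = A
D(k, x) = 6 + k (D(k, x) = k - 1*(-6) = k + 6 = 6 + k)
Z = 175 (Z = 224 + (6 - 55) = 224 - 49 = 175)
(Z - 1023*(-21))/(-21425 - 11800) = (175 - 1023*(-21))/(-21425 - 11800) = (175 + 21483)/(-33225) = 21658*(-1/33225) = -21658/33225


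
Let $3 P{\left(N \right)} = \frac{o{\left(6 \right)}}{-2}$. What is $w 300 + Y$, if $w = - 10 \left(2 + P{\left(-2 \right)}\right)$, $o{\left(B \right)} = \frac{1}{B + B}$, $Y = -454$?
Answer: $- \frac{19237}{3} \approx -6412.3$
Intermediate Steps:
$o{\left(B \right)} = \frac{1}{2 B}$
$P{\left(N \right)} = - \frac{1}{72}$ ($P{\left(N \right)} = \frac{\frac{1}{2 \cdot 6} \frac{1}{-2}}{3} = \frac{\frac{1}{2} \cdot \frac{1}{6} \left(- \frac{1}{2}\right)}{3} = \frac{\frac{1}{12} \left(- \frac{1}{2}\right)}{3} = \frac{1}{3} \left(- \frac{1}{24}\right) = - \frac{1}{72}$)
$w = - \frac{715}{36}$ ($w = - 10 \left(2 - \frac{1}{72}\right) = \left(-10\right) \frac{143}{72} = - \frac{715}{36} \approx -19.861$)
$w 300 + Y = \left(- \frac{715}{36}\right) 300 - 454 = - \frac{17875}{3} - 454 = - \frac{19237}{3}$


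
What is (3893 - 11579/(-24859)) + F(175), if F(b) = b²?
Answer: 858094541/24859 ≈ 34518.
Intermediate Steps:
(3893 - 11579/(-24859)) + F(175) = (3893 - 11579/(-24859)) + 175² = (3893 - 11579*(-1/24859)) + 30625 = (3893 + 11579/24859) + 30625 = 96787666/24859 + 30625 = 858094541/24859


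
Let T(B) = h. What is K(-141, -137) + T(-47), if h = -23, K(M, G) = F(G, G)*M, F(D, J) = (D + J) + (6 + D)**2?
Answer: -2381090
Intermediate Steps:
F(D, J) = D + J + (6 + D)**2
K(M, G) = M*((6 + G)**2 + 2*G) (K(M, G) = (G + G + (6 + G)**2)*M = ((6 + G)**2 + 2*G)*M = M*((6 + G)**2 + 2*G))
T(B) = -23
K(-141, -137) + T(-47) = -141*((6 - 137)**2 + 2*(-137)) - 23 = -141*((-131)**2 - 274) - 23 = -141*(17161 - 274) - 23 = -141*16887 - 23 = -2381067 - 23 = -2381090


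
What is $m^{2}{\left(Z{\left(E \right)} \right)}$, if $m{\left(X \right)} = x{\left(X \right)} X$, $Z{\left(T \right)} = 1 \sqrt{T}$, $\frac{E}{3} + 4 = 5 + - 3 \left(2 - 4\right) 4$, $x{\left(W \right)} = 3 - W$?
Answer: $6300 - 2250 \sqrt{3} \approx 2402.9$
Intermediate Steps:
$E = 75$ ($E = -12 + 3 \left(5 + - 3 \left(2 - 4\right) 4\right) = -12 + 3 \left(5 + \left(-3\right) \left(-2\right) 4\right) = -12 + 3 \left(5 + 6 \cdot 4\right) = -12 + 3 \left(5 + 24\right) = -12 + 3 \cdot 29 = -12 + 87 = 75$)
$Z{\left(T \right)} = \sqrt{T}$
$m{\left(X \right)} = X \left(3 - X\right)$ ($m{\left(X \right)} = \left(3 - X\right) X = X \left(3 - X\right)$)
$m^{2}{\left(Z{\left(E \right)} \right)} = \left(\sqrt{75} \left(3 - \sqrt{75}\right)\right)^{2} = \left(5 \sqrt{3} \left(3 - 5 \sqrt{3}\right)\right)^{2} = 75 \left(3 - 5 \sqrt{3}\right)^{2}$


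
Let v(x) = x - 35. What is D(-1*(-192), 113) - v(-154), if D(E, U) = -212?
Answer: -23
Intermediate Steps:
v(x) = -35 + x
D(-1*(-192), 113) - v(-154) = -212 - (-35 - 154) = -212 - 1*(-189) = -212 + 189 = -23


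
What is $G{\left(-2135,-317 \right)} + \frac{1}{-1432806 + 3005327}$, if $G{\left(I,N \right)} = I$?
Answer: $- \frac{3357332334}{1572521} \approx -2135.0$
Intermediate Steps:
$G{\left(-2135,-317 \right)} + \frac{1}{-1432806 + 3005327} = -2135 + \frac{1}{-1432806 + 3005327} = -2135 + \frac{1}{1572521} = - \frac{3357332334}{1572521}$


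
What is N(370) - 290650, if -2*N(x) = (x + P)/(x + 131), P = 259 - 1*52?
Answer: -291231877/1002 ≈ -2.9065e+5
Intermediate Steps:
P = 207 (P = 259 - 52 = 207)
N(x) = -(207 + x)/(2*(131 + x)) (N(x) = -(x + 207)/(2*(x + 131)) = -(207 + x)/(2*(131 + x)))
N(370) - 290650 = (-207 - 1*370)/(2*(131 + 370)) - 290650 = (½)*(-207 - 370)/501 - 290650 = (½)*(1/501)*(-577) - 290650 = -577/1002 - 290650 = -291231877/1002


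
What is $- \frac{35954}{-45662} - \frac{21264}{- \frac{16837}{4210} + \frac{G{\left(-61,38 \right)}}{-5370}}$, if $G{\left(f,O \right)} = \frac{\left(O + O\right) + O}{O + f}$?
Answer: $\frac{8415833914980467}{1582232386661} \approx 5319.0$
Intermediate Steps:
$G{\left(f,O \right)} = \frac{3 O}{O + f}$ ($G{\left(f,O \right)} = \frac{2 O + O}{O + f} = \frac{3 O}{O + f}$)
$- \frac{35954}{-45662} - \frac{21264}{- \frac{16837}{4210} + \frac{G{\left(-61,38 \right)}}{-5370}} = - \frac{35954}{-45662} - \frac{21264}{- \frac{16837}{4210} + \frac{3 \cdot 38 \frac{1}{38 - 61}}{-5370}} = \left(-35954\right) \left(- \frac{1}{45662}\right) - \frac{21264}{\left(-16837\right) \frac{1}{4210} + 3 \cdot 38 \frac{1}{-23} \left(- \frac{1}{5370}\right)} = \frac{17977}{22831} - \frac{21264}{- \frac{16837}{4210} + 3 \cdot 38 \left(- \frac{1}{23}\right) \left(- \frac{1}{5370}\right)} = \frac{17977}{22831} - \frac{21264}{- \frac{16837}{4210} - - \frac{19}{20585}} = \frac{17977}{22831} - \frac{21264}{- \frac{16837}{4210} + \frac{19}{20585}} = \frac{17977}{22831} - \frac{21264}{- \frac{69301931}{17332570}} = \frac{17977}{22831} - - \frac{368559768480}{69301931} = \frac{17977}{22831} + \frac{368559768480}{69301931} = \frac{8415833914980467}{1582232386661}$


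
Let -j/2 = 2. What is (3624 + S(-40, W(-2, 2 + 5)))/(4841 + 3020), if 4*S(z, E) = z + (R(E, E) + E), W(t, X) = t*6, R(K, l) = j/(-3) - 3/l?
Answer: 173347/377328 ≈ 0.45941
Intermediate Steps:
j = -4 (j = -2*2 = -4)
R(K, l) = 4/3 - 3/l (R(K, l) = -4/(-3) - 3/l = -4*(-1/3) - 3/l = 4/3 - 3/l)
W(t, X) = 6*t
S(z, E) = 1/3 - 3/(4*E) + E/4 + z/4 (S(z, E) = (z + ((4/3 - 3/E) + E))/4 = (z + (4/3 + E - 3/E))/4 = (4/3 + E + z - 3/E)/4 = 1/3 - 3/(4*E) + E/4 + z/4)
(3624 + S(-40, W(-2, 2 + 5)))/(4841 + 3020) = (3624 + (-9 + (6*(-2))*(4 + 3*(6*(-2)) + 3*(-40)))/(12*((6*(-2)))))/(4841 + 3020) = (3624 + (1/12)*(-9 - 12*(4 + 3*(-12) - 120))/(-12))/7861 = (3624 + (1/12)*(-1/12)*(-9 - 12*(4 - 36 - 120)))*(1/7861) = (3624 + (1/12)*(-1/12)*(-9 - 12*(-152)))*(1/7861) = (3624 + (1/12)*(-1/12)*(-9 + 1824))*(1/7861) = (3624 + (1/12)*(-1/12)*1815)*(1/7861) = (3624 - 605/48)*(1/7861) = (173347/48)*(1/7861) = 173347/377328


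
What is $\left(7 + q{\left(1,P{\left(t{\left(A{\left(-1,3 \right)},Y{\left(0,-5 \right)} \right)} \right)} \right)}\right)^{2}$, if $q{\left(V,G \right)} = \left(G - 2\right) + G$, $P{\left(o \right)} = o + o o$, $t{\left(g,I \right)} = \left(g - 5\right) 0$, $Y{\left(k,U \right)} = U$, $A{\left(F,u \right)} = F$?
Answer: $25$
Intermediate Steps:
$t{\left(g,I \right)} = 0$ ($t{\left(g,I \right)} = \left(-5 + g\right) 0 = 0$)
$P{\left(o \right)} = o + o^{2}$
$q{\left(V,G \right)} = -2 + 2 G$ ($q{\left(V,G \right)} = \left(-2 + G\right) + G = -2 + 2 G$)
$\left(7 + q{\left(1,P{\left(t{\left(A{\left(-1,3 \right)},Y{\left(0,-5 \right)} \right)} \right)} \right)}\right)^{2} = \left(7 - \left(2 - 2 \cdot 0 \left(1 + 0\right)\right)\right)^{2} = \left(7 - \left(2 - 2 \cdot 0 \cdot 1\right)\right)^{2} = \left(7 + \left(-2 + 2 \cdot 0\right)\right)^{2} = \left(7 + \left(-2 + 0\right)\right)^{2} = \left(7 - 2\right)^{2} = 5^{2} = 25$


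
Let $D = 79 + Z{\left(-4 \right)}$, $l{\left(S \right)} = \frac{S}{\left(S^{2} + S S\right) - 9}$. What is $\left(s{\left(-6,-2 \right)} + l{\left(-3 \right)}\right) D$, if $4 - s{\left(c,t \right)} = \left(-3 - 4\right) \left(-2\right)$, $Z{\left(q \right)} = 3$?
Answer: $- \frac{2542}{3} \approx -847.33$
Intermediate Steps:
$l{\left(S \right)} = \frac{S}{-9 + 2 S^{2}}$ ($l{\left(S \right)} = \frac{S}{\left(S^{2} + S^{2}\right) - 9} = \frac{S}{2 S^{2} - 9} = \frac{S}{-9 + 2 S^{2}}$)
$D = 82$ ($D = 79 + 3 = 82$)
$s{\left(c,t \right)} = -10$ ($s{\left(c,t \right)} = 4 - \left(-3 - 4\right) \left(-2\right) = 4 - \left(-7\right) \left(-2\right) = 4 - 14 = -10$)
$\left(s{\left(-6,-2 \right)} + l{\left(-3 \right)}\right) D = \left(-10 - \frac{3}{-9 + 2 \left(-3\right)^{2}}\right) 82 = \left(-10 - \frac{3}{-9 + 2 \cdot 9}\right) 82 = \left(-10 - \frac{3}{-9 + 18}\right) 82 = \left(-10 - \frac{3}{9}\right) 82 = \left(-10 - \frac{1}{3}\right) 82 = \left(- \frac{31}{3}\right) 82 = - \frac{2542}{3}$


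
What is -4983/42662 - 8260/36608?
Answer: -66850723/195221312 ≈ -0.34244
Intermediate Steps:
-4983/42662 - 8260/36608 = -4983*1/42662 - 8260*1/36608 = -4983/42662 - 2065/9152 = -66850723/195221312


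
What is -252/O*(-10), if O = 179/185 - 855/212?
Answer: -98834400/120227 ≈ -822.06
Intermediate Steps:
O = -120227/39220 (O = 179*(1/185) - 855*1/212 = 179/185 - 855/212 = -120227/39220 ≈ -3.0655)
-252/O*(-10) = -252/(-120227/39220)*(-10) = -252*(-39220/120227)*(-10) = (9883440/120227)*(-10) = -98834400/120227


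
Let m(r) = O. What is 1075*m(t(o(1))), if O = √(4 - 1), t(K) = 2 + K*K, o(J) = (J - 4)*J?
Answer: 1075*√3 ≈ 1862.0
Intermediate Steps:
o(J) = J*(-4 + J) (o(J) = (-4 + J)*J = J*(-4 + J))
t(K) = 2 + K²
O = √3 ≈ 1.7320
m(r) = √3
1075*m(t(o(1))) = 1075*√3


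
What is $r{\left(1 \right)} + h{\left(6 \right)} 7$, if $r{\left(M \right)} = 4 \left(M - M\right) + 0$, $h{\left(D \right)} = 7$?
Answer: $49$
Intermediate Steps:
$r{\left(M \right)} = 0$ ($r{\left(M \right)} = 4 \cdot 0 + 0 = 0 + 0 = 0$)
$r{\left(1 \right)} + h{\left(6 \right)} 7 = 0 + 7 \cdot 7 = 0 + 49 = 49$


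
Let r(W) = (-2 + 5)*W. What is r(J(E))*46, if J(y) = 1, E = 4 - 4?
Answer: 138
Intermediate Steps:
E = 0
r(W) = 3*W
r(J(E))*46 = (3*1)*46 = 3*46 = 138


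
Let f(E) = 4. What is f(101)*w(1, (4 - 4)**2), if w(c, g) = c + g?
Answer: 4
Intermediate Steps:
f(101)*w(1, (4 - 4)**2) = 4*(1 + (4 - 4)**2) = 4*(1 + 0**2) = 4*(1 + 0) = 4*1 = 4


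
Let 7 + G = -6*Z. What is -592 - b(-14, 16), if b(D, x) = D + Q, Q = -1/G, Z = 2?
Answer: -10983/19 ≈ -578.05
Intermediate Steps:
G = -19 (G = -7 - 6*2 = -7 - 12 = -19)
Q = 1/19 (Q = -1/(-19) = -1*(-1/19) = 1/19 ≈ 0.052632)
b(D, x) = 1/19 + D (b(D, x) = D + 1/19 = 1/19 + D)
-592 - b(-14, 16) = -592 - (1/19 - 14) = -592 - 1*(-265/19) = -592 + 265/19 = -10983/19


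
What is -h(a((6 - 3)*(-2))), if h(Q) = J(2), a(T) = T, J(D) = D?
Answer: -2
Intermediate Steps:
h(Q) = 2
-h(a((6 - 3)*(-2))) = -1*2 = -2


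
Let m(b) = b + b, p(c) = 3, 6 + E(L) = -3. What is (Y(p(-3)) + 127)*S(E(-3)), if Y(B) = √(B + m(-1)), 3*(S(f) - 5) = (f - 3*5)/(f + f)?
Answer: 6272/9 ≈ 696.89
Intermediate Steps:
E(L) = -9 (E(L) = -6 - 3 = -9)
m(b) = 2*b
S(f) = 5 + (-15 + f)/(6*f) (S(f) = 5 + ((f - 3*5)/(f + f))/3 = 5 + ((f - 15)/((2*f)))/3 = 5 + ((-15 + f)*(1/(2*f)))/3 = 5 + ((-15 + f)/(2*f))/3 = 5 + (-15 + f)/(6*f))
Y(B) = √(-2 + B) (Y(B) = √(B + 2*(-1)) = √(B - 2) = √(-2 + B))
(Y(p(-3)) + 127)*S(E(-3)) = (√(-2 + 3) + 127)*((⅙)*(-15 + 31*(-9))/(-9)) = (√1 + 127)*((⅙)*(-⅑)*(-15 - 279)) = (1 + 127)*((⅙)*(-⅑)*(-294)) = 128*(49/9) = 6272/9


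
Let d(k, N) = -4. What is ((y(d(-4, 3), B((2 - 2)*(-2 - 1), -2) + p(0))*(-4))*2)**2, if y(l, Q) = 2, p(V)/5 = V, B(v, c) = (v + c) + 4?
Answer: 256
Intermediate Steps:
B(v, c) = 4 + c + v (B(v, c) = (c + v) + 4 = 4 + c + v)
p(V) = 5*V
((y(d(-4, 3), B((2 - 2)*(-2 - 1), -2) + p(0))*(-4))*2)**2 = ((2*(-4))*2)**2 = (-8*2)**2 = (-16)**2 = 256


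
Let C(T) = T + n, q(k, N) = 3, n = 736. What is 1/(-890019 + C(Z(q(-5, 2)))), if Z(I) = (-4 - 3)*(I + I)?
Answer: -1/889325 ≈ -1.1244e-6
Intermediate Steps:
Z(I) = -14*I
C(T) = 736 + T (C(T) = T + 736 = 736 + T)
1/(-890019 + C(Z(q(-5, 2)))) = 1/(-890019 + (736 - 14*3)) = 1/(-890019 + (736 - 42)) = 1/(-890019 + 694) = 1/(-889325) = -1/889325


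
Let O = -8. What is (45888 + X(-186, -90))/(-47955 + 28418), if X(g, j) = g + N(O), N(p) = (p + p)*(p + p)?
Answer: -45958/19537 ≈ -2.3524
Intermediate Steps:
N(p) = 4*p² (N(p) = (2*p)*(2*p) = 4*p²)
X(g, j) = 256 + g (X(g, j) = g + 4*(-8)² = g + 4*64 = g + 256 = 256 + g)
(45888 + X(-186, -90))/(-47955 + 28418) = (45888 + (256 - 186))/(-47955 + 28418) = (45888 + 70)/(-19537) = 45958*(-1/19537) = -45958/19537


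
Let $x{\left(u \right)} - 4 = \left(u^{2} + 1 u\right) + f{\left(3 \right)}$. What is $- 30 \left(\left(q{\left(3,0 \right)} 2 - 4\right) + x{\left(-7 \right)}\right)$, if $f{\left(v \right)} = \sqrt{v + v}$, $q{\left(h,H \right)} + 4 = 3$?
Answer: $-1200 - 30 \sqrt{6} \approx -1273.5$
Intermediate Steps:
$q{\left(h,H \right)} = -1$ ($q{\left(h,H \right)} = -4 + 3 = -1$)
$f{\left(v \right)} = \sqrt{2} \sqrt{v}$ ($f{\left(v \right)} = \sqrt{2 v} = \sqrt{2} \sqrt{v}$)
$x{\left(u \right)} = 4 + u + \sqrt{6} + u^{2}$ ($x{\left(u \right)} = 4 + \left(\left(u^{2} + 1 u\right) + \sqrt{2} \sqrt{3}\right) = 4 + \left(\left(u^{2} + u\right) + \sqrt{6}\right) = 4 + \left(\left(u + u^{2}\right) + \sqrt{6}\right) = 4 + \left(u + \sqrt{6} + u^{2}\right) = 4 + u + \sqrt{6} + u^{2}$)
$- 30 \left(\left(q{\left(3,0 \right)} 2 - 4\right) + x{\left(-7 \right)}\right) = - 30 \left(\left(\left(-1\right) 2 - 4\right) + \left(4 - 7 + \sqrt{6} + \left(-7\right)^{2}\right)\right) = - 30 \left(\left(-2 - 4\right) + \left(4 - 7 + \sqrt{6} + 49\right)\right) = - 30 \left(-6 + \left(46 + \sqrt{6}\right)\right) = - 30 \left(40 + \sqrt{6}\right) = -1200 - 30 \sqrt{6}$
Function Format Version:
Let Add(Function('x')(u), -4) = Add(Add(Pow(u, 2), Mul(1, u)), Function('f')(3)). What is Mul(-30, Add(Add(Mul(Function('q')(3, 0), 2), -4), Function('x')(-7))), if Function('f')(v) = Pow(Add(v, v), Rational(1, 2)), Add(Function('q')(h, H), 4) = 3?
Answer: Add(-1200, Mul(-30, Pow(6, Rational(1, 2)))) ≈ -1273.5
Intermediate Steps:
Function('q')(h, H) = -1 (Function('q')(h, H) = Add(-4, 3) = -1)
Function('f')(v) = Mul(Pow(2, Rational(1, 2)), Pow(v, Rational(1, 2))) (Function('f')(v) = Pow(Mul(2, v), Rational(1, 2)) = Mul(Pow(2, Rational(1, 2)), Pow(v, Rational(1, 2))))
Function('x')(u) = Add(4, u, Pow(6, Rational(1, 2)), Pow(u, 2)) (Function('x')(u) = Add(4, Add(Add(Pow(u, 2), Mul(1, u)), Mul(Pow(2, Rational(1, 2)), Pow(3, Rational(1, 2))))) = Add(4, Add(Add(Pow(u, 2), u), Pow(6, Rational(1, 2)))) = Add(4, Add(Add(u, Pow(u, 2)), Pow(6, Rational(1, 2)))) = Add(4, Add(u, Pow(6, Rational(1, 2)), Pow(u, 2))) = Add(4, u, Pow(6, Rational(1, 2)), Pow(u, 2)))
Mul(-30, Add(Add(Mul(Function('q')(3, 0), 2), -4), Function('x')(-7))) = Mul(-30, Add(Add(Mul(-1, 2), -4), Add(4, -7, Pow(6, Rational(1, 2)), Pow(-7, 2)))) = Mul(-30, Add(Add(-2, -4), Add(4, -7, Pow(6, Rational(1, 2)), 49))) = Mul(-30, Add(-6, Add(46, Pow(6, Rational(1, 2))))) = Mul(-30, Add(40, Pow(6, Rational(1, 2)))) = Add(-1200, Mul(-30, Pow(6, Rational(1, 2))))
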